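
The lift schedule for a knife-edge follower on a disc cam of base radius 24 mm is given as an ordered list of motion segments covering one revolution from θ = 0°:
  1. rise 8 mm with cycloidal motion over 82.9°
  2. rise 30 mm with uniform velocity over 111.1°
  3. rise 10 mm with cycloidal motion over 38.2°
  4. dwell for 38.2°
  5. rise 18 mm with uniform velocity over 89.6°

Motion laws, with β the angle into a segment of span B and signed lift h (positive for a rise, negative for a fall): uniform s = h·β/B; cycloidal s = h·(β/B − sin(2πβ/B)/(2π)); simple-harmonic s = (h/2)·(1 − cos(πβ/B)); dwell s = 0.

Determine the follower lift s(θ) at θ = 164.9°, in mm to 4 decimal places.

seg 1 [0°–82.9°] cycloidal, h=8: full span → s += 8 → s = 8.0000
seg 2 [82.9°–194°] uniform, h=30: θ=164.9° here. β=82, B=111.1. 30·82/111.1 = 22.1422 → s = 30.1422

30.1422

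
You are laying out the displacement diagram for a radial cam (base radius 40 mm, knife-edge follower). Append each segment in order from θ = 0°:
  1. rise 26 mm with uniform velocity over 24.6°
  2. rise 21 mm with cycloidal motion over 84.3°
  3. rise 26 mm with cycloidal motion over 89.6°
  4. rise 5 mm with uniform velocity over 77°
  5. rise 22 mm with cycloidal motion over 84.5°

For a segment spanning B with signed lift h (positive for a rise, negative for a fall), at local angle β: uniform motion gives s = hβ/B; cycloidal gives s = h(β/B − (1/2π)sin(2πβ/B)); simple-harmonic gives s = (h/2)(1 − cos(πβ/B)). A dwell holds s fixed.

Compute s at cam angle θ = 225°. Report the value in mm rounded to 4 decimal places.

seg 1 [0°–24.6°] uniform, h=26: full span → s += 26 → s = 26.0000
seg 2 [24.6°–108.9°] cycloidal, h=21: full span → s += 21 → s = 47.0000
seg 3 [108.9°–198.5°] cycloidal, h=26: full span → s += 26 → s = 73.0000
seg 4 [198.5°–275.5°] uniform, h=5: θ=225° here. β=26.5, B=77. 5·26.5/77 = 1.7208 → s = 74.7208

74.7208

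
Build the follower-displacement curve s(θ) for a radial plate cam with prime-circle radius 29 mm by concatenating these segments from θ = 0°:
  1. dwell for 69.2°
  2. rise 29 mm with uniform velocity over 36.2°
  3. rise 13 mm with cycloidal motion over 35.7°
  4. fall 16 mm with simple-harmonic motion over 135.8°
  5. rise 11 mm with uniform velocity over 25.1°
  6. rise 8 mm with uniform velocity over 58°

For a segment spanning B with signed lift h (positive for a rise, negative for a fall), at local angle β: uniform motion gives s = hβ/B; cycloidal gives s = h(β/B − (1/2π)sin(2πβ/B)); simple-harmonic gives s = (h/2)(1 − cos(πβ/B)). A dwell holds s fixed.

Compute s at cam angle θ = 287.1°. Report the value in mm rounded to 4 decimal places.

seg 1 [0°–69.2°] dwell: s stays 0.0000
seg 2 [69.2°–105.4°] uniform, h=29: full span → s += 29 → s = 29.0000
seg 3 [105.4°–141.1°] cycloidal, h=13: full span → s += 13 → s = 42.0000
seg 4 [141.1°–276.9°] simple-harmonic, h=-16: full span → s += -16 → s = 26.0000
seg 5 [276.9°–302°] uniform, h=11: θ=287.1° here. β=10.2, B=25.1. 11·10.2/25.1 = 4.4701 → s = 30.4701

30.4701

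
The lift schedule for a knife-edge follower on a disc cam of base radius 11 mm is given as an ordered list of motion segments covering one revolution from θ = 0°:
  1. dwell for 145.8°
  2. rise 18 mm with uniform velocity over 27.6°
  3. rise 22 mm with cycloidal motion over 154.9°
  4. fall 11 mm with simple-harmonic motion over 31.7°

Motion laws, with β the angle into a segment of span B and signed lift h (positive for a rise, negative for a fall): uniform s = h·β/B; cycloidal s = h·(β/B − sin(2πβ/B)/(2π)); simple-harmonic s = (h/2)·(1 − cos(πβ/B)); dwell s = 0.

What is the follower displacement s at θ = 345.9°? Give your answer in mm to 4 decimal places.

seg 1 [0°–145.8°] dwell: s stays 0.0000
seg 2 [145.8°–173.4°] uniform, h=18: full span → s += 18 → s = 18.0000
seg 3 [173.4°–328.3°] cycloidal, h=22: full span → s += 22 → s = 40.0000
seg 4 [328.3°–360°] simple-harmonic, h=-11: θ=345.9° here. β=17.6, B=31.7. -11/2·(1 − cos(π·0.5552)) = -6.4491 → s = 33.5509

33.5509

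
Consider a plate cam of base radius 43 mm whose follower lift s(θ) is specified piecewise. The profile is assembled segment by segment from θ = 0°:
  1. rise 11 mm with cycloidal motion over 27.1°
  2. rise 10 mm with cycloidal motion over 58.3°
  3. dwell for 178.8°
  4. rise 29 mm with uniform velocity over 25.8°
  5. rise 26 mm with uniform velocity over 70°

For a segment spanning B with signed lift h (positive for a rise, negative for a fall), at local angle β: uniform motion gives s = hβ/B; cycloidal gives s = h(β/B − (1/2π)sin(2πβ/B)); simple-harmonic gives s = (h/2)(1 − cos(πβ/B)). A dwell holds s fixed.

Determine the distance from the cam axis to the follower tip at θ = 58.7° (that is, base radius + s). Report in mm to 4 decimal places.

seg 1 [0°–27.1°] cycloidal, h=11: full span → s += 11 → s = 11.0000
seg 2 [27.1°–85.4°] cycloidal, h=10: θ=58.7° here. β=31.6, B=58.3. 10·(0.5420 − sin(2π·0.5420)/(2π)) = 5.8356 → s = 16.8356
radial distance = base radius + s = 43 + 16.8356 = 59.8356

59.8356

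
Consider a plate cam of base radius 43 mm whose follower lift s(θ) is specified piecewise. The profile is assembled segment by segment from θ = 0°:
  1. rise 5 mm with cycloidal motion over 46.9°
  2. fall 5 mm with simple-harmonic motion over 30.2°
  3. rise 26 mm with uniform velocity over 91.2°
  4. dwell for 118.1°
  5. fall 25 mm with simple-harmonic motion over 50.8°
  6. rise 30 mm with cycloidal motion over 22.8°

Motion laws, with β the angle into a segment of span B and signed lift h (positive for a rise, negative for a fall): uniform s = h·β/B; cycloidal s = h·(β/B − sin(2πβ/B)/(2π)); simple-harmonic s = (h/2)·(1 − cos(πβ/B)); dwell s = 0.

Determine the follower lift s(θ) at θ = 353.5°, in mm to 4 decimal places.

seg 1 [0°–46.9°] cycloidal, h=5: full span → s += 5 → s = 5.0000
seg 2 [46.9°–77.1°] simple-harmonic, h=-5: full span → s += -5 → s = 0.0000
seg 3 [77.1°–168.3°] uniform, h=26: full span → s += 26 → s = 26.0000
seg 4 [168.3°–286.4°] dwell: s stays 26.0000
seg 5 [286.4°–337.2°] simple-harmonic, h=-25: full span → s += -25 → s = 1.0000
seg 6 [337.2°–360°] cycloidal, h=30: θ=353.5° here. β=16.3, B=22.8. 30·(0.7149 − sin(2π·0.7149)/(2π)) = 26.1065 → s = 27.1065

27.1065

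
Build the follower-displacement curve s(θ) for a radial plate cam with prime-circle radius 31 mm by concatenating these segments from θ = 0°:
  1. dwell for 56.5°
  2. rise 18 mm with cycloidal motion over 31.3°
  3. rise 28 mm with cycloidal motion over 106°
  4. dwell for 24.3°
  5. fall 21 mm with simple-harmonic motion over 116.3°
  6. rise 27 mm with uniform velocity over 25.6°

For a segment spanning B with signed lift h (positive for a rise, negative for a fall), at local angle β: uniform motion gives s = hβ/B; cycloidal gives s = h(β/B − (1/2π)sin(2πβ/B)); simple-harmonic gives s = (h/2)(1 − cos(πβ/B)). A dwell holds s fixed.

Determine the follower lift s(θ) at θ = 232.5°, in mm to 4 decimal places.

seg 1 [0°–56.5°] dwell: s stays 0.0000
seg 2 [56.5°–87.8°] cycloidal, h=18: full span → s += 18 → s = 18.0000
seg 3 [87.8°–193.8°] cycloidal, h=28: full span → s += 28 → s = 46.0000
seg 4 [193.8°–218.1°] dwell: s stays 46.0000
seg 5 [218.1°–334.4°] simple-harmonic, h=-21: θ=232.5° here. β=14.4, B=116.3. -21/2·(1 − cos(π·0.1238)) = -0.7844 → s = 45.2156

45.2156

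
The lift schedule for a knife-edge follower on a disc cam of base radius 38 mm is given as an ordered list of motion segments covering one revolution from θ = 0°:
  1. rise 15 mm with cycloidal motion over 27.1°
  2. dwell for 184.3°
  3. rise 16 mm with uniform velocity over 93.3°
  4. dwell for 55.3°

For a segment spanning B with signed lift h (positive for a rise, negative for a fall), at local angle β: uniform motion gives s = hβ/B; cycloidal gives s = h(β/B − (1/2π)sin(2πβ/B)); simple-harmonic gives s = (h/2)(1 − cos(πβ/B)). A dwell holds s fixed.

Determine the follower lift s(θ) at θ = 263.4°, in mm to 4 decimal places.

seg 1 [0°–27.1°] cycloidal, h=15: full span → s += 15 → s = 15.0000
seg 2 [27.1°–211.4°] dwell: s stays 15.0000
seg 3 [211.4°–304.7°] uniform, h=16: θ=263.4° here. β=52, B=93.3. 16·52/93.3 = 8.9175 → s = 23.9175

23.9175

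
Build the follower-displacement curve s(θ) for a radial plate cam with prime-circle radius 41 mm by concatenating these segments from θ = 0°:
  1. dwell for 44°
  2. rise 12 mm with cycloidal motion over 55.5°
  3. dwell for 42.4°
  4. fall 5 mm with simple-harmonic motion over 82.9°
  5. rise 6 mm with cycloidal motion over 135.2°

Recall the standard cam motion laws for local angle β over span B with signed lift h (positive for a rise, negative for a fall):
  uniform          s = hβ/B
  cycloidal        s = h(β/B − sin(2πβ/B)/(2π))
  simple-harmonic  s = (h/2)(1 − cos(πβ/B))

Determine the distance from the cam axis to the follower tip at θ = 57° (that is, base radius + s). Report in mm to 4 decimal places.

seg 1 [0°–44°] dwell: s stays 0.0000
seg 2 [44°–99.5°] cycloidal, h=12: θ=57° here. β=13, B=55.5. 12·(0.2342 − sin(2π·0.2342)/(2π)) = 0.9103 → s = 0.9103
radial distance = base radius + s = 41 + 0.9103 = 41.9103

41.9103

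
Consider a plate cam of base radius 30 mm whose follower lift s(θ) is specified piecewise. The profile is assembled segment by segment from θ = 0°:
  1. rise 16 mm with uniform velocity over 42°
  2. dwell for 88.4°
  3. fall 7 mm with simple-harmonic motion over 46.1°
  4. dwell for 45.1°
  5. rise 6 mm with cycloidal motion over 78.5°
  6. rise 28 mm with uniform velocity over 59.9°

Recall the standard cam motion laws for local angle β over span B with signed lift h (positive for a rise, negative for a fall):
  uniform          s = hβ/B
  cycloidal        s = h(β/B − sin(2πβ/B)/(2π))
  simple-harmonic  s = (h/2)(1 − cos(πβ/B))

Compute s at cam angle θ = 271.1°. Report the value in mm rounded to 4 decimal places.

seg 1 [0°–42°] uniform, h=16: full span → s += 16 → s = 16.0000
seg 2 [42°–130.4°] dwell: s stays 16.0000
seg 3 [130.4°–176.5°] simple-harmonic, h=-7: full span → s += -7 → s = 9.0000
seg 4 [176.5°–221.6°] dwell: s stays 9.0000
seg 5 [221.6°–300.1°] cycloidal, h=6: θ=271.1° here. β=49.5, B=78.5. 6·(0.6306 − sin(2π·0.6306)/(2π)) = 4.4819 → s = 13.4819

13.4819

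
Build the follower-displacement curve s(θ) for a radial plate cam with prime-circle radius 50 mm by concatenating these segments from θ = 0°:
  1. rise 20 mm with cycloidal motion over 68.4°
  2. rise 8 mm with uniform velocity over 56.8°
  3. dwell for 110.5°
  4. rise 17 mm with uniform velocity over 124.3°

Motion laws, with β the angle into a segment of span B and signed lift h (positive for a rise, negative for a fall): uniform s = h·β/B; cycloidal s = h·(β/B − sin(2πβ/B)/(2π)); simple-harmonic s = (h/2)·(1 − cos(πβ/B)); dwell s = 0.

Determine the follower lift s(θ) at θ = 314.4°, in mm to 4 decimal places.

seg 1 [0°–68.4°] cycloidal, h=20: full span → s += 20 → s = 20.0000
seg 2 [68.4°–125.2°] uniform, h=8: full span → s += 8 → s = 28.0000
seg 3 [125.2°–235.7°] dwell: s stays 28.0000
seg 4 [235.7°–360°] uniform, h=17: θ=314.4° here. β=78.7, B=124.3. 17·78.7/124.3 = 10.7635 → s = 38.7635

38.7635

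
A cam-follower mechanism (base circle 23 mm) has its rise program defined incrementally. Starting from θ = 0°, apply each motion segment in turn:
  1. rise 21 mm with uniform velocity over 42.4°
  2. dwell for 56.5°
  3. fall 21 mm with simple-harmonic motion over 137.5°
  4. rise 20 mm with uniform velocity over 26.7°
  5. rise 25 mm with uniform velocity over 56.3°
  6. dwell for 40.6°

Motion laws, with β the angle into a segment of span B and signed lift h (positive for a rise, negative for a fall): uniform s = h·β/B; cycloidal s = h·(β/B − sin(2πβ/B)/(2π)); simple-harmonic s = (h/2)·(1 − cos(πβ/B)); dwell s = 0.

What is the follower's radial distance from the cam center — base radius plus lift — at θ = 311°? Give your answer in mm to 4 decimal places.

seg 1 [0°–42.4°] uniform, h=21: full span → s += 21 → s = 21.0000
seg 2 [42.4°–98.9°] dwell: s stays 21.0000
seg 3 [98.9°–236.4°] simple-harmonic, h=-21: full span → s += -21 → s = 0.0000
seg 4 [236.4°–263.1°] uniform, h=20: full span → s += 20 → s = 20.0000
seg 5 [263.1°–319.4°] uniform, h=25: θ=311° here. β=47.9, B=56.3. 25·47.9/56.3 = 21.2700 → s = 41.2700
radial distance = base radius + s = 23 + 41.2700 = 64.2700

64.2700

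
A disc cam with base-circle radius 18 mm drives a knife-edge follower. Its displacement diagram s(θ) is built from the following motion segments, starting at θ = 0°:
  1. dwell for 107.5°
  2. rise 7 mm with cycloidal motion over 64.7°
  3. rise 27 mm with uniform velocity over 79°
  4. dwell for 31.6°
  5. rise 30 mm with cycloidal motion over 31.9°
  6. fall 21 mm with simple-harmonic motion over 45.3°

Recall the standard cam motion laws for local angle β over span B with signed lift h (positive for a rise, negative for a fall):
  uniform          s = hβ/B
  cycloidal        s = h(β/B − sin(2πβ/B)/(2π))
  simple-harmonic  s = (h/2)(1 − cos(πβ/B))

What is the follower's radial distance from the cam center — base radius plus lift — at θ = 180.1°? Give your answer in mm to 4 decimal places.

seg 1 [0°–107.5°] dwell: s stays 0.0000
seg 2 [107.5°–172.2°] cycloidal, h=7: full span → s += 7 → s = 7.0000
seg 3 [172.2°–251.2°] uniform, h=27: θ=180.1° here. β=7.9, B=79. 27·7.9/79 = 2.7000 → s = 9.7000
radial distance = base radius + s = 18 + 9.7000 = 27.7000

27.7000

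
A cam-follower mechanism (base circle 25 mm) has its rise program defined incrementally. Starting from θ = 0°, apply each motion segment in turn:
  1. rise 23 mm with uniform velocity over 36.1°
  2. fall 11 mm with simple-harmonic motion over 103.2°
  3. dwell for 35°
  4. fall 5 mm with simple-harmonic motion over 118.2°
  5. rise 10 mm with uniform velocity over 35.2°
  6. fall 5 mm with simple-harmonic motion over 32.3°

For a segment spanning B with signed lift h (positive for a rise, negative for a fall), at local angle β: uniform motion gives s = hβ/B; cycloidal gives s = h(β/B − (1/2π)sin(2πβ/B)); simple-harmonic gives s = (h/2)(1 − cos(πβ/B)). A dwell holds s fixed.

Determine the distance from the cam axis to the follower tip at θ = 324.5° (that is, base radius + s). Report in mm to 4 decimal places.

seg 1 [0°–36.1°] uniform, h=23: full span → s += 23 → s = 23.0000
seg 2 [36.1°–139.3°] simple-harmonic, h=-11: full span → s += -11 → s = 12.0000
seg 3 [139.3°–174.3°] dwell: s stays 12.0000
seg 4 [174.3°–292.5°] simple-harmonic, h=-5: full span → s += -5 → s = 7.0000
seg 5 [292.5°–327.7°] uniform, h=10: θ=324.5° here. β=32, B=35.2. 10·32/35.2 = 9.0909 → s = 16.0909
radial distance = base radius + s = 25 + 16.0909 = 41.0909

41.0909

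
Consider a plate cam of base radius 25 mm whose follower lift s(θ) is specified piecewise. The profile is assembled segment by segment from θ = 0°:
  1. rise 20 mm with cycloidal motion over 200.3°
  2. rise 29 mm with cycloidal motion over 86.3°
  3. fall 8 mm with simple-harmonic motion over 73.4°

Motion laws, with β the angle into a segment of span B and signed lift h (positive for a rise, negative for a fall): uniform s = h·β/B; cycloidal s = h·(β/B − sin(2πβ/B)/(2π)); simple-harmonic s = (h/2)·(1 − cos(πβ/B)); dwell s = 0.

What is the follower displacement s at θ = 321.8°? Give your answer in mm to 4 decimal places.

seg 1 [0°–200.3°] cycloidal, h=20: full span → s += 20 → s = 20.0000
seg 2 [200.3°–286.6°] cycloidal, h=29: full span → s += 29 → s = 49.0000
seg 3 [286.6°–360°] simple-harmonic, h=-8: θ=321.8° here. β=35.2, B=73.4. -8/2·(1 − cos(π·0.4796)) = -3.7434 → s = 45.2566

45.2566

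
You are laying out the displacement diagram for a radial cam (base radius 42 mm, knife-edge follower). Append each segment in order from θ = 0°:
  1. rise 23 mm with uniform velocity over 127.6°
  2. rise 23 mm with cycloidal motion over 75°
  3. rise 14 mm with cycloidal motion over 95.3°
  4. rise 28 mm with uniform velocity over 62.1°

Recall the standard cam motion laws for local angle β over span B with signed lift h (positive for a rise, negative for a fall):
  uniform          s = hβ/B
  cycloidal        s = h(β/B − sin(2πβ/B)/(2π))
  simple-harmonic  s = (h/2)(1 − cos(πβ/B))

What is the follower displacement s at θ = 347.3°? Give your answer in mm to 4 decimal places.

seg 1 [0°–127.6°] uniform, h=23: full span → s += 23 → s = 23.0000
seg 2 [127.6°–202.6°] cycloidal, h=23: full span → s += 23 → s = 46.0000
seg 3 [202.6°–297.9°] cycloidal, h=14: full span → s += 14 → s = 60.0000
seg 4 [297.9°–360°] uniform, h=28: θ=347.3° here. β=49.4, B=62.1. 28·49.4/62.1 = 22.2738 → s = 82.2738

82.2738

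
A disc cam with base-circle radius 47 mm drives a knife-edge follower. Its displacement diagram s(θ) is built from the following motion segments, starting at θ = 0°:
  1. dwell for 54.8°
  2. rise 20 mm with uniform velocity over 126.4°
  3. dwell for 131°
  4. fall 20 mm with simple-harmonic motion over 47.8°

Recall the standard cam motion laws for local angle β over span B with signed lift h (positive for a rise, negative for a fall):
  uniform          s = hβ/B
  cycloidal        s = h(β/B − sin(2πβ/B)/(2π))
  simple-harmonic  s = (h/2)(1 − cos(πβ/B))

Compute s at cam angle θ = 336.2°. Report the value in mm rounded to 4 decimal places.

seg 1 [0°–54.8°] dwell: s stays 0.0000
seg 2 [54.8°–181.2°] uniform, h=20: full span → s += 20 → s = 20.0000
seg 3 [181.2°–312.2°] dwell: s stays 20.0000
seg 4 [312.2°–360°] simple-harmonic, h=-20: θ=336.2° here. β=24, B=47.8. -20/2·(1 − cos(π·0.5021)) = -10.0657 → s = 9.9343

9.9343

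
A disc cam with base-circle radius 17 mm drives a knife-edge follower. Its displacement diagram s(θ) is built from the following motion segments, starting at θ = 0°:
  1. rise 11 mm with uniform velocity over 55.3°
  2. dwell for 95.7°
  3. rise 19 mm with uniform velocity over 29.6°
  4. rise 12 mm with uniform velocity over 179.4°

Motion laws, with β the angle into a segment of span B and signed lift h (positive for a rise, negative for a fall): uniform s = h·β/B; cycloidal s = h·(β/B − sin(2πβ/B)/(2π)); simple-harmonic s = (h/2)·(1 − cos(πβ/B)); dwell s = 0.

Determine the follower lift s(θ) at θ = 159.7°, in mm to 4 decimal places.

seg 1 [0°–55.3°] uniform, h=11: full span → s += 11 → s = 11.0000
seg 2 [55.3°–151°] dwell: s stays 11.0000
seg 3 [151°–180.6°] uniform, h=19: θ=159.7° here. β=8.7, B=29.6. 19·8.7/29.6 = 5.5845 → s = 16.5845

16.5845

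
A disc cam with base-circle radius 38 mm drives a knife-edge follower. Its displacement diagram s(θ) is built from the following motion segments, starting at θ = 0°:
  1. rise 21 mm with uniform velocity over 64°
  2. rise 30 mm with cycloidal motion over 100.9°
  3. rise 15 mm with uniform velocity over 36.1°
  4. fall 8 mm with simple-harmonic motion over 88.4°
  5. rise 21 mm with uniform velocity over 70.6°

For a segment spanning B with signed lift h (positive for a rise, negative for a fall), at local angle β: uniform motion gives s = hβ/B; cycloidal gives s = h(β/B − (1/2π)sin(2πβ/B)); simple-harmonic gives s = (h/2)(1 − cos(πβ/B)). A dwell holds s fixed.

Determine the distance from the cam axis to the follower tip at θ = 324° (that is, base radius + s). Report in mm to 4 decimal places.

seg 1 [0°–64°] uniform, h=21: full span → s += 21 → s = 21.0000
seg 2 [64°–164.9°] cycloidal, h=30: full span → s += 30 → s = 51.0000
seg 3 [164.9°–201°] uniform, h=15: full span → s += 15 → s = 66.0000
seg 4 [201°–289.4°] simple-harmonic, h=-8: full span → s += -8 → s = 58.0000
seg 5 [289.4°–360°] uniform, h=21: θ=324° here. β=34.6, B=70.6. 21·34.6/70.6 = 10.2918 → s = 68.2918
radial distance = base radius + s = 38 + 68.2918 = 106.2918

106.2918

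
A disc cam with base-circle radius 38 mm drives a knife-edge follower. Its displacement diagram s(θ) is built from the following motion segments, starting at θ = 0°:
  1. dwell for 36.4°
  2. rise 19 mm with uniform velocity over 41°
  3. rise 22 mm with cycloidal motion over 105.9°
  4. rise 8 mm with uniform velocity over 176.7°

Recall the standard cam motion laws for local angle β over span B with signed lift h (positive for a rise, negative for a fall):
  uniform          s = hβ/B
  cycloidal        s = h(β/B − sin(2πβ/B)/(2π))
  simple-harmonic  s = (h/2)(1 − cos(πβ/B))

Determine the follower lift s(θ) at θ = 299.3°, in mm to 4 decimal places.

seg 1 [0°–36.4°] dwell: s stays 0.0000
seg 2 [36.4°–77.4°] uniform, h=19: full span → s += 19 → s = 19.0000
seg 3 [77.4°–183.3°] cycloidal, h=22: full span → s += 22 → s = 41.0000
seg 4 [183.3°–360°] uniform, h=8: θ=299.3° here. β=116, B=176.7. 8·116/176.7 = 5.2518 → s = 46.2518

46.2518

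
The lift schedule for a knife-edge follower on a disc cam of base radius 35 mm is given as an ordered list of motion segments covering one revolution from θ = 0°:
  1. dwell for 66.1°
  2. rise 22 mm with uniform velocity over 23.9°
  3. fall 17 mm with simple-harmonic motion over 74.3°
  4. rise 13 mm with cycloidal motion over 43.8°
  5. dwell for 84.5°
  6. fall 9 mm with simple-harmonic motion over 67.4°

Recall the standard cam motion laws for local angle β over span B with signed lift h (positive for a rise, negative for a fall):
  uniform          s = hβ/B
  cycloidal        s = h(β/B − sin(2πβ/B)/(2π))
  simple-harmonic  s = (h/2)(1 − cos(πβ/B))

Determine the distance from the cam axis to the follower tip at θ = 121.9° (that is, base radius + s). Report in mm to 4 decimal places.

seg 1 [0°–66.1°] dwell: s stays 0.0000
seg 2 [66.1°–90°] uniform, h=22: full span → s += 22 → s = 22.0000
seg 3 [90°–164.3°] simple-harmonic, h=-17: θ=121.9° here. β=31.9, B=74.3. -17/2·(1 − cos(π·0.4293)) = -6.6286 → s = 15.3714
radial distance = base radius + s = 35 + 15.3714 = 50.3714

50.3714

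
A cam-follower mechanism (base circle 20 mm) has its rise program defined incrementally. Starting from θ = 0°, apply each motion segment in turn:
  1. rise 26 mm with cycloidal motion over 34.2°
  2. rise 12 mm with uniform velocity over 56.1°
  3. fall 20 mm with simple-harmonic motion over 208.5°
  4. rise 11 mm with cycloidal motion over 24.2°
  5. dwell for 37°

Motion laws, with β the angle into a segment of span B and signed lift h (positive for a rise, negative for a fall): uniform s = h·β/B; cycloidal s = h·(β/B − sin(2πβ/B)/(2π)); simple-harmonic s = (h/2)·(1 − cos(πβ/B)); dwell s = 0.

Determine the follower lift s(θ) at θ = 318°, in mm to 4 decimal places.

seg 1 [0°–34.2°] cycloidal, h=26: full span → s += 26 → s = 26.0000
seg 2 [34.2°–90.3°] uniform, h=12: full span → s += 12 → s = 38.0000
seg 3 [90.3°–298.8°] simple-harmonic, h=-20: full span → s += -20 → s = 18.0000
seg 4 [298.8°–323°] cycloidal, h=11: θ=318° here. β=19.2, B=24.2. 11·(0.7934 − sin(2π·0.7934)/(2π)) = 10.4133 → s = 28.4133

28.4133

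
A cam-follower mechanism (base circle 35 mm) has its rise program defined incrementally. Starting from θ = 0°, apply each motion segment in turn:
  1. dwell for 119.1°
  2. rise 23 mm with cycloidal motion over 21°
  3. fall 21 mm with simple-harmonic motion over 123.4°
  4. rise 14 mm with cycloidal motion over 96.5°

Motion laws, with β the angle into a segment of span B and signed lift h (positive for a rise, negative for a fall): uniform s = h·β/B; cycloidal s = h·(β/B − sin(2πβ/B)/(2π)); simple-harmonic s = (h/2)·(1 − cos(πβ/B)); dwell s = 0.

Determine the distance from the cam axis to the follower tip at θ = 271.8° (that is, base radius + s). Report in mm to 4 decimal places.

seg 1 [0°–119.1°] dwell: s stays 0.0000
seg 2 [119.1°–140.1°] cycloidal, h=23: full span → s += 23 → s = 23.0000
seg 3 [140.1°–263.5°] simple-harmonic, h=-21: full span → s += -21 → s = 2.0000
seg 4 [263.5°–360°] cycloidal, h=14: θ=271.8° here. β=8.3, B=96.5. 14·(0.0860 − sin(2π·0.0860)/(2π)) = 0.0578 → s = 2.0578
radial distance = base radius + s = 35 + 2.0578 = 37.0578

37.0578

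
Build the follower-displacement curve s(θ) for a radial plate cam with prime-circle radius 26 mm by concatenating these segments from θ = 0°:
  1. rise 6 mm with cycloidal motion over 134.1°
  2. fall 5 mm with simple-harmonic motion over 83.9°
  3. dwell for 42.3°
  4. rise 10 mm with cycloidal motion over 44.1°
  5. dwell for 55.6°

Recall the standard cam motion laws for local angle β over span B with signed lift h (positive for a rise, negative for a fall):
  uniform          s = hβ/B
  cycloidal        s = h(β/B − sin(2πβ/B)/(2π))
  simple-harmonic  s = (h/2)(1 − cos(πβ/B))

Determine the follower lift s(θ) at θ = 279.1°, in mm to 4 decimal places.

seg 1 [0°–134.1°] cycloidal, h=6: full span → s += 6 → s = 6.0000
seg 2 [134.1°–218°] simple-harmonic, h=-5: full span → s += -5 → s = 1.0000
seg 3 [218°–260.3°] dwell: s stays 1.0000
seg 4 [260.3°–304.4°] cycloidal, h=10: θ=279.1° here. β=18.8, B=44.1. 10·(0.4263 − sin(2π·0.4263)/(2π)) = 3.5521 → s = 4.5521

4.5521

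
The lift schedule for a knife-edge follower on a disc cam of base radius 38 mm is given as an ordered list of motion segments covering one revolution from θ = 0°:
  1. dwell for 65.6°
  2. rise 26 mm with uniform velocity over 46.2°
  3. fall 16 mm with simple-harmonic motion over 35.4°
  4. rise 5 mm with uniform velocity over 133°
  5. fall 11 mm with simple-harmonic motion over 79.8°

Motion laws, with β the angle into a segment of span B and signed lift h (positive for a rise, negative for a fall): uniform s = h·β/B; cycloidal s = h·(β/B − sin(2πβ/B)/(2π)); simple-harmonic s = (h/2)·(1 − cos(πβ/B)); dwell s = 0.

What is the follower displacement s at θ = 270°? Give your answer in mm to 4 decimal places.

seg 1 [0°–65.6°] dwell: s stays 0.0000
seg 2 [65.6°–111.8°] uniform, h=26: full span → s += 26 → s = 26.0000
seg 3 [111.8°–147.2°] simple-harmonic, h=-16: full span → s += -16 → s = 10.0000
seg 4 [147.2°–280.2°] uniform, h=5: θ=270° here. β=122.8, B=133. 5·122.8/133 = 4.6165 → s = 14.6165

14.6165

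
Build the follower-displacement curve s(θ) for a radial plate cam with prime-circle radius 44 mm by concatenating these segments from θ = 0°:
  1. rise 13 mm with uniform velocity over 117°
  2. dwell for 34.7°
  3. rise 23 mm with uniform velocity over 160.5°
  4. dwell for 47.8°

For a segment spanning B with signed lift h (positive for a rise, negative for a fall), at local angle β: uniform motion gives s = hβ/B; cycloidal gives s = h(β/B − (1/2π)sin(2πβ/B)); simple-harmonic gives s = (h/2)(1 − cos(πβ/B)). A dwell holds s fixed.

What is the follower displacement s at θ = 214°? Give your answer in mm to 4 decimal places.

seg 1 [0°–117°] uniform, h=13: full span → s += 13 → s = 13.0000
seg 2 [117°–151.7°] dwell: s stays 13.0000
seg 3 [151.7°–312.2°] uniform, h=23: θ=214° here. β=62.3, B=160.5. 23·62.3/160.5 = 8.9277 → s = 21.9277

21.9277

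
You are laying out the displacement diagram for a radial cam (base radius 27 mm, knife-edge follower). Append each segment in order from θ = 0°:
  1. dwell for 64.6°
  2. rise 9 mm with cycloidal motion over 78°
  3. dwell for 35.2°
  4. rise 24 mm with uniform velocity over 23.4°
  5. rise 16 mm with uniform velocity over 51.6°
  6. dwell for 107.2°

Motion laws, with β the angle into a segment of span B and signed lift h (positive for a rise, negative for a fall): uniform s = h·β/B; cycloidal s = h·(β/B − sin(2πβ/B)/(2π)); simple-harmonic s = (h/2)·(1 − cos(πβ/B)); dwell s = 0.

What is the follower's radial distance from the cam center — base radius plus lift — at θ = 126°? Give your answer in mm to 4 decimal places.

seg 1 [0°–64.6°] dwell: s stays 0.0000
seg 2 [64.6°–142.6°] cycloidal, h=9: θ=126° here. β=61.4, B=78. 9·(0.7872 − sin(2π·0.7872)/(2π)) = 8.4781 → s = 8.4781
radial distance = base radius + s = 27 + 8.4781 = 35.4781

35.4781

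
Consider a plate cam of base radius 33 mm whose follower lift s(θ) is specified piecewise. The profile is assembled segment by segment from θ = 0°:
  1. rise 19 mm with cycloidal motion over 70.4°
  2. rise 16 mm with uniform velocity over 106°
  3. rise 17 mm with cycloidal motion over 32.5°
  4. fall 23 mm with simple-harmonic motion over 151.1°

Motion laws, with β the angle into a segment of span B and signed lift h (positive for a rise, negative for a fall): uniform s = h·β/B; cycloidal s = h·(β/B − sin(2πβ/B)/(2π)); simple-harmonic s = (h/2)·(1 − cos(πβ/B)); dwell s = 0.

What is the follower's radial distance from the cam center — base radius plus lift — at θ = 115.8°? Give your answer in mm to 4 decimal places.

seg 1 [0°–70.4°] cycloidal, h=19: full span → s += 19 → s = 19.0000
seg 2 [70.4°–176.4°] uniform, h=16: θ=115.8° here. β=45.4, B=106. 16·45.4/106 = 6.8528 → s = 25.8528
radial distance = base radius + s = 33 + 25.8528 = 58.8528

58.8528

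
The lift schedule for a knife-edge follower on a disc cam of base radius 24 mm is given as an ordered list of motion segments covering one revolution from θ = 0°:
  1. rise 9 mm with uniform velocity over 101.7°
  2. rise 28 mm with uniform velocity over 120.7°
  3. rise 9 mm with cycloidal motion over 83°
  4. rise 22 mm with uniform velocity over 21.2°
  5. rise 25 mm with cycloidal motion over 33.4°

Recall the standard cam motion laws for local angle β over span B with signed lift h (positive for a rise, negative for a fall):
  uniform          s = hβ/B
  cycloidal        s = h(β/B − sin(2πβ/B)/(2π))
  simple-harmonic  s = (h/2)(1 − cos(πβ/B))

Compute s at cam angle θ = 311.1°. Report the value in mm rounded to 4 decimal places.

seg 1 [0°–101.7°] uniform, h=9: full span → s += 9 → s = 9.0000
seg 2 [101.7°–222.4°] uniform, h=28: full span → s += 28 → s = 37.0000
seg 3 [222.4°–305.4°] cycloidal, h=9: full span → s += 9 → s = 46.0000
seg 4 [305.4°–326.6°] uniform, h=22: θ=311.1° here. β=5.7, B=21.2. 22·5.7/21.2 = 5.9151 → s = 51.9151

51.9151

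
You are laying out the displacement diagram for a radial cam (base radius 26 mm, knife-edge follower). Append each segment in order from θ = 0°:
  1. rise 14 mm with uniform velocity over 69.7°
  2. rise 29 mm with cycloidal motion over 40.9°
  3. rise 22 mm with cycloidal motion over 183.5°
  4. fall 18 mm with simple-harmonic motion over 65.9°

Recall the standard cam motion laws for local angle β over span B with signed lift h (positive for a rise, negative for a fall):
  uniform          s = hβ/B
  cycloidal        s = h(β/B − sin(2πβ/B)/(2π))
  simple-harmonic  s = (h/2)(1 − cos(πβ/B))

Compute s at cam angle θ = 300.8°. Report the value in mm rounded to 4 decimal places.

seg 1 [0°–69.7°] uniform, h=14: full span → s += 14 → s = 14.0000
seg 2 [69.7°–110.6°] cycloidal, h=29: full span → s += 29 → s = 43.0000
seg 3 [110.6°–294.1°] cycloidal, h=22: full span → s += 22 → s = 65.0000
seg 4 [294.1°–360°] simple-harmonic, h=-18: θ=300.8° here. β=6.7, B=65.9. -18/2·(1 − cos(π·0.1017)) = -0.4552 → s = 64.5448

64.5448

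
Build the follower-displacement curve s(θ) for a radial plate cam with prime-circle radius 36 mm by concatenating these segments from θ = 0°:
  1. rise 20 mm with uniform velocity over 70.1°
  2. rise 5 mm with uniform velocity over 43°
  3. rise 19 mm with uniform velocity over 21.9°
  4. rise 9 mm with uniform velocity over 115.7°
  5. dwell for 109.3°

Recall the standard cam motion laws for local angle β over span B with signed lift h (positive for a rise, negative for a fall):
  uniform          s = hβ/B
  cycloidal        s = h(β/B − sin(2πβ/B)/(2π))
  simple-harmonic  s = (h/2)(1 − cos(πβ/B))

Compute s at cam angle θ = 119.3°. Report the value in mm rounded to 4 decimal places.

seg 1 [0°–70.1°] uniform, h=20: full span → s += 20 → s = 20.0000
seg 2 [70.1°–113.1°] uniform, h=5: full span → s += 5 → s = 25.0000
seg 3 [113.1°–135°] uniform, h=19: θ=119.3° here. β=6.2, B=21.9. 19·6.2/21.9 = 5.3790 → s = 30.3790

30.3790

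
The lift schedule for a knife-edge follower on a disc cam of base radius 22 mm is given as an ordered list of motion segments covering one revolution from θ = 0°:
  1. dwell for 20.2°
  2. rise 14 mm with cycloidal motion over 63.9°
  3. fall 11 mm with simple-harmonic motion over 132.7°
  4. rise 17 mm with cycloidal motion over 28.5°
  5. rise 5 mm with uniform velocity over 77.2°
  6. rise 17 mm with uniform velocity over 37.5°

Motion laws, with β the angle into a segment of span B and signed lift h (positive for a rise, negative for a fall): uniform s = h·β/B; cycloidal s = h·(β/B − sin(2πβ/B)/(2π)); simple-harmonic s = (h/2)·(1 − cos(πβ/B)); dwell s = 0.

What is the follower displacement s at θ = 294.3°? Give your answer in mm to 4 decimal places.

seg 1 [0°–20.2°] dwell: s stays 0.0000
seg 2 [20.2°–84.1°] cycloidal, h=14: full span → s += 14 → s = 14.0000
seg 3 [84.1°–216.8°] simple-harmonic, h=-11: full span → s += -11 → s = 3.0000
seg 4 [216.8°–245.3°] cycloidal, h=17: full span → s += 17 → s = 20.0000
seg 5 [245.3°–322.5°] uniform, h=5: θ=294.3° here. β=49, B=77.2. 5·49/77.2 = 3.1736 → s = 23.1736

23.1736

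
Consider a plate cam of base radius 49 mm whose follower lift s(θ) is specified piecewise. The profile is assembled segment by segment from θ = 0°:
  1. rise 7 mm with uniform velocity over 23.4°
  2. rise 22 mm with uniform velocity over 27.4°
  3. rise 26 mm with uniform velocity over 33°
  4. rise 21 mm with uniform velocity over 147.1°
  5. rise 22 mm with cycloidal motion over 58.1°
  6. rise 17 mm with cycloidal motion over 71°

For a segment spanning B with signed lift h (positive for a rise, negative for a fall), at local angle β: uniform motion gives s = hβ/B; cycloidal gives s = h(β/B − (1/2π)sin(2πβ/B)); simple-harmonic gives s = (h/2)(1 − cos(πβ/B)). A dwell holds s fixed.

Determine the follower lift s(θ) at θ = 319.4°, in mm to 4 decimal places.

seg 1 [0°–23.4°] uniform, h=7: full span → s += 7 → s = 7.0000
seg 2 [23.4°–50.8°] uniform, h=22: full span → s += 22 → s = 29.0000
seg 3 [50.8°–83.8°] uniform, h=26: full span → s += 26 → s = 55.0000
seg 4 [83.8°–230.9°] uniform, h=21: full span → s += 21 → s = 76.0000
seg 5 [230.9°–289°] cycloidal, h=22: full span → s += 22 → s = 98.0000
seg 6 [289°–360°] cycloidal, h=17: θ=319.4° here. β=30.4, B=71. 17·(0.4282 − sin(2π·0.4282)/(2π)) = 6.0988 → s = 104.0988

104.0988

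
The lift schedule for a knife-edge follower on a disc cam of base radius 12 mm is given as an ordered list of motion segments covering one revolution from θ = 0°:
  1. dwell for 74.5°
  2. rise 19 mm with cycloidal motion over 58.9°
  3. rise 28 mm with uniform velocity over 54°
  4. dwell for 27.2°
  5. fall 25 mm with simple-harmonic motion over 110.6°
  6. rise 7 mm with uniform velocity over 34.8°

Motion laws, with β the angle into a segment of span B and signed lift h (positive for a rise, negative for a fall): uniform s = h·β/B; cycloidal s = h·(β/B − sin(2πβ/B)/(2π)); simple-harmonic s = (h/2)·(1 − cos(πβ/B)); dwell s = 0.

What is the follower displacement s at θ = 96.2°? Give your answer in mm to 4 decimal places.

seg 1 [0°–74.5°] dwell: s stays 0.0000
seg 2 [74.5°–133.4°] cycloidal, h=19: θ=96.2° here. β=21.7, B=58.9. 19·(0.3684 − sin(2π·0.3684)/(2π)) = 4.7752 → s = 4.7752

4.7752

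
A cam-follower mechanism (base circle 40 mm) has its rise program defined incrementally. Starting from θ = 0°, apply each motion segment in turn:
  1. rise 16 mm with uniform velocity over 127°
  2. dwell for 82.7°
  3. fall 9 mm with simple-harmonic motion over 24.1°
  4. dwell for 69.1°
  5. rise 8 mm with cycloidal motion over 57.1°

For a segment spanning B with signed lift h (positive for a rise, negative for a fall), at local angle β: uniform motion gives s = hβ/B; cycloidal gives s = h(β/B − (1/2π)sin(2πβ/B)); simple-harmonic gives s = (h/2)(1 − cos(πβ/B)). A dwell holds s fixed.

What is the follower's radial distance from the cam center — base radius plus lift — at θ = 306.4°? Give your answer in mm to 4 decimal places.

seg 1 [0°–127°] uniform, h=16: full span → s += 16 → s = 16.0000
seg 2 [127°–209.7°] dwell: s stays 16.0000
seg 3 [209.7°–233.8°] simple-harmonic, h=-9: full span → s += -9 → s = 7.0000
seg 4 [233.8°–302.9°] dwell: s stays 7.0000
seg 5 [302.9°–360°] cycloidal, h=8: θ=306.4° here. β=3.5, B=57.1. 8·(0.0613 − sin(2π·0.0613)/(2π)) = 0.0120 → s = 7.0120
radial distance = base radius + s = 40 + 7.0120 = 47.0120

47.0120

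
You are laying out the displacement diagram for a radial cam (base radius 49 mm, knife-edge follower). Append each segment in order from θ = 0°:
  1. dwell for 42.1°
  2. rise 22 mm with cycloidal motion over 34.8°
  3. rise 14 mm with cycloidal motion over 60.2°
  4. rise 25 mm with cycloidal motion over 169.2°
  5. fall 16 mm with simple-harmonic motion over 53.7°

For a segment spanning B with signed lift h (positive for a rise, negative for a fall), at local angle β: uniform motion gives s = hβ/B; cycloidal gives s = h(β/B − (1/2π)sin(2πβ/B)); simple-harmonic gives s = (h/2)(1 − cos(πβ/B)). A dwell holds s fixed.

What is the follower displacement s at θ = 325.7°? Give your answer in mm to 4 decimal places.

seg 1 [0°–42.1°] dwell: s stays 0.0000
seg 2 [42.1°–76.9°] cycloidal, h=22: full span → s += 22 → s = 22.0000
seg 3 [76.9°–137.1°] cycloidal, h=14: full span → s += 14 → s = 36.0000
seg 4 [137.1°–306.3°] cycloidal, h=25: full span → s += 25 → s = 61.0000
seg 5 [306.3°–360°] simple-harmonic, h=-16: θ=325.7° here. β=19.4, B=53.7. -16/2·(1 − cos(π·0.3613)) = -4.6226 → s = 56.3774

56.3774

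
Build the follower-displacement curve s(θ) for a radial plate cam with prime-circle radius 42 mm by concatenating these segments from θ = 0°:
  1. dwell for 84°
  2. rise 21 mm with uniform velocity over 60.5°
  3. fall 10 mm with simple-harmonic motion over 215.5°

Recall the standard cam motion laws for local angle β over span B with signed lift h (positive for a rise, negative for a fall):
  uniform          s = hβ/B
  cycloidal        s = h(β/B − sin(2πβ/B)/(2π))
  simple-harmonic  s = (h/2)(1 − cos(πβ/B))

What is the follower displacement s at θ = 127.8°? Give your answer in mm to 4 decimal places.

seg 1 [0°–84°] dwell: s stays 0.0000
seg 2 [84°–144.5°] uniform, h=21: θ=127.8° here. β=43.8, B=60.5. 21·43.8/60.5 = 15.2033 → s = 15.2033

15.2033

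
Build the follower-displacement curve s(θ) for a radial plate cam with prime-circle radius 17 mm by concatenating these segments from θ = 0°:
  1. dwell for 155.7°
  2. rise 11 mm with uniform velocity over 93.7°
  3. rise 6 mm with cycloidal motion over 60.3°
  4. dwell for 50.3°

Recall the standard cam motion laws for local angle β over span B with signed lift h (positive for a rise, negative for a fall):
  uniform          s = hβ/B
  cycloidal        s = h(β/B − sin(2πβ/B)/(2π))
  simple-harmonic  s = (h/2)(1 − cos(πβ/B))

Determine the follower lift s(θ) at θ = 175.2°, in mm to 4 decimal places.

seg 1 [0°–155.7°] dwell: s stays 0.0000
seg 2 [155.7°–249.4°] uniform, h=11: θ=175.2° here. β=19.5, B=93.7. 11·19.5/93.7 = 2.2892 → s = 2.2892

2.2892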